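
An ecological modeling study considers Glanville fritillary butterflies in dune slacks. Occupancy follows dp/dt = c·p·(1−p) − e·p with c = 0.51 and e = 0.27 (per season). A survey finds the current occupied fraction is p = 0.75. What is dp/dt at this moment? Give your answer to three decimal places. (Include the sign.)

-0.107

Colonization term: c·p·(1−p) = 0.51×0.75×0.2500 = 0.09563.
Extinction term: e·p = 0.20250.
dp/dt = 0.09563 − 0.20250 = -0.10688.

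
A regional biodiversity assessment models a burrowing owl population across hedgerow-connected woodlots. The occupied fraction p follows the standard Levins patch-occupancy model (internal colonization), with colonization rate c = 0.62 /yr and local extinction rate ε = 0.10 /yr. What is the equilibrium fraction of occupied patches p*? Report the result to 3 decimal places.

Setting dp/dt = 0 and dividing through by p* gives c·(1−p*) = ε.
So p* = 1 − ε/c = 1 − 0.10/0.62 = 1 − 0.1613 = 0.8387.

0.839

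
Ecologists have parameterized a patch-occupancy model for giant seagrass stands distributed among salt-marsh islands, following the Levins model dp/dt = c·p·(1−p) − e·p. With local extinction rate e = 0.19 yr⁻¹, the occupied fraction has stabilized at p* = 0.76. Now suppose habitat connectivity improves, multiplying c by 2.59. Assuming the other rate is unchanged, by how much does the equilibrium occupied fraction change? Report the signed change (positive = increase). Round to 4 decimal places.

Balance c(1−p*) = e gives c = e/(1 − 0.76000) = 0.19/0.24000 = 0.79167.
New p* = 1 − e/c = 1 − 0.19000/2.05043 = 0.90734.
Δp* = 0.90734 − 0.76000 = +0.14734.

0.1473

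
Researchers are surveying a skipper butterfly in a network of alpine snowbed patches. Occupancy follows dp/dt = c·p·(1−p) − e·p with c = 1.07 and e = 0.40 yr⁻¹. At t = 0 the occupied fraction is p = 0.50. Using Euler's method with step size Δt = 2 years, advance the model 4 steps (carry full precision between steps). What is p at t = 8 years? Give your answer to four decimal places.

0.6258

Update rule: p ← p + [c·p·(1−p) − e·p]·Δt with Δt = 2.
  1  |  dp/dt·Δt = +0.135000  |  p_1 = 0.635000
  2  |  dp/dt·Δt = -0.012001  |  p_2 = 0.622999
  3  |  dp/dt·Δt = +0.004226  |  p_3 = 0.627224
  4  |  dp/dt·Δt = -0.001418  |  p_4 = 0.625807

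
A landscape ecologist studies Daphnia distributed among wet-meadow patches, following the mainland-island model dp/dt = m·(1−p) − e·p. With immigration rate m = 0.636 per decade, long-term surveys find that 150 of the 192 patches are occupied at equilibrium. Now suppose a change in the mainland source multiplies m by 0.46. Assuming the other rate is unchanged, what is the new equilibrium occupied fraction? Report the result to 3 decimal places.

0.622

Observed p* = 150/192 = 0.78125.
Balance m(1−p*) = e·p* gives e = m(1−p*)/p* = 0.636×0.21875/0.78125 = 0.17808.
New p* = m/(m+e) = 0.29256/(0.29256+0.17808) = 0.62162.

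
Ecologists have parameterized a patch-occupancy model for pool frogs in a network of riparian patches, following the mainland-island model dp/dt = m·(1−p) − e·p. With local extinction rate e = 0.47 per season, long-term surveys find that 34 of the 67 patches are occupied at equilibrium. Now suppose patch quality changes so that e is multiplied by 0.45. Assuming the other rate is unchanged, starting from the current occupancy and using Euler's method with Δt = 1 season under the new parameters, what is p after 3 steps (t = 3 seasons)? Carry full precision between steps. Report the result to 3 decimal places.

Observed p* = 34/67 = 0.50746.
Balance m(1−p*) = e·p* gives m = e·p*/(1−p*) = 0.47×0.50746/0.49254 = 0.48424.
Starting from p₀ = 0.50746; update p ← p + (dp/dt)·Δt with the new parameters.
step 1: Δp = +0.13118, p = 0.63864
step 2: Δp = +0.03991, p = 0.67855
step 3: Δp = +0.01214, p = 0.69070

0.691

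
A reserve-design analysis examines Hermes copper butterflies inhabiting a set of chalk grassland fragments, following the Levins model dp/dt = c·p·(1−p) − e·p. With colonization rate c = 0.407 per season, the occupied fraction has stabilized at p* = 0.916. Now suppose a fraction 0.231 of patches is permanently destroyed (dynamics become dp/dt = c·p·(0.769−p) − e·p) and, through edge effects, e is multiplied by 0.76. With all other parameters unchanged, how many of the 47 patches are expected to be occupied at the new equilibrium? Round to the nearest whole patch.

33

Balance c(1−p*) = e gives e = 0.407×(1 − 0.91600) = 0.03419.
New p* = 0.769 − e/c = 0.769 − 0.02598/0.40700 = 0.70517.
Expected occupied = 47 × 0.70517 = 33.14 ≈ 33.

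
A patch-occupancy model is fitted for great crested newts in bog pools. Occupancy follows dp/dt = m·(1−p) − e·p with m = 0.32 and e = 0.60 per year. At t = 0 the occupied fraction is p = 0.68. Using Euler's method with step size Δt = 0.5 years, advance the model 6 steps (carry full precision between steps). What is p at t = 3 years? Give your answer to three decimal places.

Update rule: p ← p + [m·(1−p) − e·p]·Δt with Δt = 0.5.
p: 0.68000 → 0.52720  (Δp = -0.15280)
p: 0.52720 → 0.44469  (Δp = -0.08251)
p: 0.44469 → 0.40013  (Δp = -0.04456)
p: 0.40013 → 0.37607  (Δp = -0.02406)
p: 0.37607 → 0.36308  (Δp = -0.01299)
p: 0.36308 → 0.35606  (Δp = -0.00702)

0.356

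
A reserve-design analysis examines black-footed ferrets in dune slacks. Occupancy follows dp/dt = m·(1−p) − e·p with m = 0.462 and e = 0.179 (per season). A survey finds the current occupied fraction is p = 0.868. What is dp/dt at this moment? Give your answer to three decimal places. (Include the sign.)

-0.094

Colonization term: m·(1−p) = 0.462×0.1320 = 0.06098.
Extinction term: e·p = 0.15537.
dp/dt = 0.06098 − 0.15537 = -0.09439.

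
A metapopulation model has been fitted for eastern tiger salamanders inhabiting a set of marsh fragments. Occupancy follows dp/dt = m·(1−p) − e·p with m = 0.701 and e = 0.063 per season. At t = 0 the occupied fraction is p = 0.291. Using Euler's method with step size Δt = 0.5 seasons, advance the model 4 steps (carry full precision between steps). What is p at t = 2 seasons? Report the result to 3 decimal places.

0.826

Update rule: p ← p + [m·(1−p) − e·p]·Δt with Δt = 0.5.
t = 0.5: p = 0.29100 + (+0.23934) = 0.53034
t = 1: p = 0.53034 + (+0.14791) = 0.67825
t = 1.5: p = 0.67825 + (+0.09141) = 0.76966
t = 2: p = 0.76966 + (+0.05649) = 0.82615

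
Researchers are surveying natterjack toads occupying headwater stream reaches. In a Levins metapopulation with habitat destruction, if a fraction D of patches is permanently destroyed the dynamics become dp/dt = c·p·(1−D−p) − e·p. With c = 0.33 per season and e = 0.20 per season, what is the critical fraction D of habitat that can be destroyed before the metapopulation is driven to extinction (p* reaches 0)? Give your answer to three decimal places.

0.394

The nontrivial equilibrium is p* = (1−D) − e/c; extinction occurs when this hits zero.
So D_crit = 1 − e/c = 1 − 0.20/0.33 = 1 − 0.6061 = 0.3939.
This equals the undisturbed p*, a classic result of Lande's extension.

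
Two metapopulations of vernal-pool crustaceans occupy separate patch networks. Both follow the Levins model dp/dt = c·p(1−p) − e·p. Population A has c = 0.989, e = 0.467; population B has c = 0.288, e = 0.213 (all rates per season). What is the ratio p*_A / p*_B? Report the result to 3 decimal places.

A: p*_A = 1 − 0.467/0.989 = 0.5278.
B: p*_B = 1 − 0.213/0.288 = 0.2604.
p*_A / p*_B = 0.5278/0.2604 = 2.0268.

2.027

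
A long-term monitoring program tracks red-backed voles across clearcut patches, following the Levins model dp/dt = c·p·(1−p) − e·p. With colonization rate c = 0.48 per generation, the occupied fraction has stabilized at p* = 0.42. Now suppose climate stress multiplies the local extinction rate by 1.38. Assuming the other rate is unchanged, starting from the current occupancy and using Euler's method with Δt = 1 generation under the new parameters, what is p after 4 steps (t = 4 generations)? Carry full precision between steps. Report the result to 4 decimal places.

Balance c(1−p*) = e gives e = 0.48×(1 − 0.42000) = 0.27840.
Starting from p₀ = 0.42000; update p ← p + (dp/dt)·Δt with the new parameters.
t = 1: p = 0.42000 + (-0.04443) = 0.37557
t = 2: p = 0.37557 + (-0.03172) = 0.34385
t = 3: p = 0.34385 + (-0.02381) = 0.32004
t = 4: p = 0.32004 + (-0.01850) = 0.30154

0.3015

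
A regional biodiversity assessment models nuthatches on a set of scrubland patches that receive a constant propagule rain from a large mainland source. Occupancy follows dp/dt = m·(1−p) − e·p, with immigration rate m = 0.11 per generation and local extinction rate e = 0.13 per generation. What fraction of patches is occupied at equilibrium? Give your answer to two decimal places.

Setting dp/dt = 0: m − m·p* = e·p*, so m = (m+e)·p*.
p* = m/(m+e) = 0.11/(0.11+0.13) = 0.11/0.2400 = 0.4583.

0.46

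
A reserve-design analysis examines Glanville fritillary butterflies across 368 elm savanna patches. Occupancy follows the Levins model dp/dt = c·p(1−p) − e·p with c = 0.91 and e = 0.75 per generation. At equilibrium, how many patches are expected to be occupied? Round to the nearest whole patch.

65

p* = 1 − e/c = 1 − 0.75/0.91 = 0.1758.
Expected occupied patches = N × p* = 368 × 0.1758 = 64.70 ≈ 65.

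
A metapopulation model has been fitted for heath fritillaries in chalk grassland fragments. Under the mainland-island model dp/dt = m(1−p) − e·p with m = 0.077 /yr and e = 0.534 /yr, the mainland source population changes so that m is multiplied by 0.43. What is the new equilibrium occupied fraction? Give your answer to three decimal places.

Before: p* = 0.077/(0.077+0.534) = 0.1260.
After: m = 0.03311, e = 0.534; p* = 0.03311/0.5671 = 0.0584.

0.058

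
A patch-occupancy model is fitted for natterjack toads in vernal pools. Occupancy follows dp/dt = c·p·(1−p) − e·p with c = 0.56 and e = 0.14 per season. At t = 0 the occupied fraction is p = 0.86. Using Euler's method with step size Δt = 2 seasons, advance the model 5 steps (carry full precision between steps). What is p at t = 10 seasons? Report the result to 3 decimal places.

0.750

Update rule: p ← p + [c·p·(1−p) − e·p]·Δt with Δt = 2.
step 1: Δp = -0.10595, p = 0.75405
step 2: Δp = -0.00342, p = 0.75063
step 3: Δp = -0.00053, p = 0.75010
step 4: Δp = -0.00008, p = 0.75002
step 5: Δp = -0.00001, p = 0.75000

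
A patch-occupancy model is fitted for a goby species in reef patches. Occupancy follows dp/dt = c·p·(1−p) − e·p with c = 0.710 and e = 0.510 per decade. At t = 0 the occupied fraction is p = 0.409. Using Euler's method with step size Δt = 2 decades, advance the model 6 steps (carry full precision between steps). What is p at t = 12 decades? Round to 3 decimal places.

Update rule: p ← p + [c·p·(1−p) − e·p]·Δt with Δt = 2.
p: 0.40900 → 0.33506  (Δp = -0.07394)
p: 0.33506 → 0.30967  (Δp = -0.02539)
p: 0.30967 → 0.29737  (Δp = -0.01230)
p: 0.29737 → 0.29075  (Δp = -0.00662)
p: 0.29075 → 0.28701  (Δp = -0.00374)
p: 0.28701 → 0.28484  (Δp = -0.00217)

0.285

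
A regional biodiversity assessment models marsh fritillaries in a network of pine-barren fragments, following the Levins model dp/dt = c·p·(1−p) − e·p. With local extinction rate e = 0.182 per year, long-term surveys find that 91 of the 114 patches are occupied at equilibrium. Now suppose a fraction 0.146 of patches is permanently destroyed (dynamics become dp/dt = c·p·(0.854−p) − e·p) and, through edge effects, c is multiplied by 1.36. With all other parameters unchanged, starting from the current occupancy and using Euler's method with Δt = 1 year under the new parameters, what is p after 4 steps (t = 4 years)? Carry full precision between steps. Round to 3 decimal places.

Observed p* = 91/114 = 0.79825.
Balance c(1−p*) = e gives c = e/(1 − 0.79825) = 0.182/0.20175 = 0.90209.
Starting from p₀ = 0.79825; update p ← p + (dp/dt)·Δt with the new parameters.
step 1: Δp = -0.09068, p = 0.70757
step 2: Δp = -0.00166, p = 0.70590
step 3: Δp = -0.00022, p = 0.70569
step 4: Δp = -0.00003, p = 0.70566

0.706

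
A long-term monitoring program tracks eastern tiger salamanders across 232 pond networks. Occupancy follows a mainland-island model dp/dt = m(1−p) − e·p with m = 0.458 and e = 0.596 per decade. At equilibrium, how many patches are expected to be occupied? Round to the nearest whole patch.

p* = m/(m+e) = 0.458/1.0540 = 0.4345.
Expected occupied patches = N × p* = 232 × 0.4345 = 100.81 ≈ 101.

101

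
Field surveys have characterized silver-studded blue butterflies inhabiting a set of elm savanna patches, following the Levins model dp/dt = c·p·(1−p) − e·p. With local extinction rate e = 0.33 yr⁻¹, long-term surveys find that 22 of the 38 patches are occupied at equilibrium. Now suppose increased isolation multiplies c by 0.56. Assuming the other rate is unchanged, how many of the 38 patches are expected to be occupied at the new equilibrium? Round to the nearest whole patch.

Observed p* = 22/38 = 0.57895.
Balance c(1−p*) = e gives c = e/(1 − 0.57895) = 0.33/0.42105 = 0.78375.
New p* = 1 − e/c = 1 − 0.33000/0.43890 = 0.24812.
Expected occupied = 38 × 0.24812 = 9.43 ≈ 9.

9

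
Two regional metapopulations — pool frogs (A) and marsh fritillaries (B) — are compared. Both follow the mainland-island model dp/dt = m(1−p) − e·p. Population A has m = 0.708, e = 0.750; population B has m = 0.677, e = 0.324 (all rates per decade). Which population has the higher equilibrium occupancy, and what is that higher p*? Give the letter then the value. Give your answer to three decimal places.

B, 0.676

A: p*_A = m/(m+e) = 0.708/1.4580 = 0.4856.
B: p*_B = 0.677/1.0010 = 0.6763.
B is higher at 0.6763.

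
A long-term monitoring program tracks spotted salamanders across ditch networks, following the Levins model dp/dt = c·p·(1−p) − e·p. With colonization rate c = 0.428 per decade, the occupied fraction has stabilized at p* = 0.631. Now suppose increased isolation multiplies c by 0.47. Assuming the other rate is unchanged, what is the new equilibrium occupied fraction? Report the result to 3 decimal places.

Balance c(1−p*) = e gives e = 0.428×(1 − 0.63100) = 0.15793.
New p* = 1 − e/c = 1 − 0.15793/0.20116 = 0.21490.

0.215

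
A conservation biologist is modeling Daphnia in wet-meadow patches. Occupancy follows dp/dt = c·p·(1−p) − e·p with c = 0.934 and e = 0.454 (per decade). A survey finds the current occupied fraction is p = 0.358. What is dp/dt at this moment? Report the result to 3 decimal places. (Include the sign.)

0.052

Colonization term: c·p·(1−p) = 0.934×0.358×0.6420 = 0.21467.
Extinction term: e·p = 0.16253.
dp/dt = 0.21467 − 0.16253 = 0.05213.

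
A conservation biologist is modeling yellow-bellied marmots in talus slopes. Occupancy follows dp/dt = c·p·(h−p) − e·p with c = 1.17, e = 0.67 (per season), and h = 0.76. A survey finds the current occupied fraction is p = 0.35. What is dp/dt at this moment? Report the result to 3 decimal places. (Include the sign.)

Colonization term: c·p·(h−p) = 1.17×0.35×0.4100 = 0.16789.
Extinction term: e·p = 0.23450.
dp/dt = 0.16789 − 0.23450 = -0.06660.

-0.067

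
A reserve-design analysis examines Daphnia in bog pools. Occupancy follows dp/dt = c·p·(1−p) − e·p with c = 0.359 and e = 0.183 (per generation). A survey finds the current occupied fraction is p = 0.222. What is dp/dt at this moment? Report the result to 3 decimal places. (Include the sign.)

0.021

Colonization term: c·p·(1−p) = 0.359×0.222×0.7780 = 0.06201.
Extinction term: e·p = 0.04063.
dp/dt = 0.06201 − 0.04063 = 0.02138.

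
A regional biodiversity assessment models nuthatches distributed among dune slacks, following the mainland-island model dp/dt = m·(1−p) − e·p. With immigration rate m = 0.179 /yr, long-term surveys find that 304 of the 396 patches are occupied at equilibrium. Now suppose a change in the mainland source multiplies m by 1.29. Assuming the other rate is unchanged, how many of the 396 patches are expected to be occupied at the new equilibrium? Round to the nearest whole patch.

Observed p* = 304/396 = 0.76768.
Balance m(1−p*) = e·p* gives e = m(1−p*)/p* = 0.179×0.23232/0.76768 = 0.05417.
New p* = m/(m+e) = 0.23091/(0.23091+0.05417) = 0.80998.
Expected occupied = 396 × 0.80998 = 320.75 ≈ 321.

321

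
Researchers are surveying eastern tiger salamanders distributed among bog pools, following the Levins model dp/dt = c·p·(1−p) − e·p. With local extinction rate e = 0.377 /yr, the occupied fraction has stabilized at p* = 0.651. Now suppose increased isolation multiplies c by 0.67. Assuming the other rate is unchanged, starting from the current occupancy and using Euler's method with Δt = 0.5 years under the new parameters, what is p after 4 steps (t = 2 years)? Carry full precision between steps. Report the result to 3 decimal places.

Balance c(1−p*) = e gives c = e/(1 − 0.65100) = 0.377/0.34900 = 1.08023.
Starting from p₀ = 0.65100; update p ← p + (dp/dt)·Δt with the new parameters.
p: 0.65100 → 0.61050  (Δp = -0.04050)
p: 0.61050 → 0.58147  (Δp = -0.02903)
p: 0.58147 → 0.55993  (Δp = -0.02154)
p: 0.55993 → 0.54356  (Δp = -0.01638)

0.544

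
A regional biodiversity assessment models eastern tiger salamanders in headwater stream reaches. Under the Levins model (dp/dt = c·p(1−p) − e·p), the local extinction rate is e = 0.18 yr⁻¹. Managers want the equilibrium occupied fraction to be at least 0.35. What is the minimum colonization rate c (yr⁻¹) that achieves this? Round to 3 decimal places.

p* = 1 − e/c ≥ 0.35 requires e/c ≤ 0.6500, i.e. c ≥ e/0.6500.
c_min = 0.18/0.6500 = 0.2769.

0.277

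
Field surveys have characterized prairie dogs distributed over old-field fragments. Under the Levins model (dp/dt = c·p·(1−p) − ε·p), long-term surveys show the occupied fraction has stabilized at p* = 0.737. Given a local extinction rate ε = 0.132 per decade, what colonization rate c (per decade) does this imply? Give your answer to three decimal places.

0.502

At equilibrium c(1−p*) = ε, so c = ε/(1−p*).
c = 0.132/(1 − 0.737) = 0.132/0.2630 = 0.5019.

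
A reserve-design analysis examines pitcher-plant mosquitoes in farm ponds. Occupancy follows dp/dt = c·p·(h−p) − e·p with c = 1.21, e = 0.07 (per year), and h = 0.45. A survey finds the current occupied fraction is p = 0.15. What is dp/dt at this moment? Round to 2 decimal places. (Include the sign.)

Colonization term: c·p·(h−p) = 1.21×0.15×0.3000 = 0.05445.
Extinction term: e·p = 0.01050.
dp/dt = 0.05445 − 0.01050 = 0.04395.

0.04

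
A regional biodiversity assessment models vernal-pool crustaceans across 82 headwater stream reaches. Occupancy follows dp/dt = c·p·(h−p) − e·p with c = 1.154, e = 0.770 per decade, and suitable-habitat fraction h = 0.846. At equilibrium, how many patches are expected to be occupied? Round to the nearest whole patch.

15

p* = h − e/c = 0.846 − 0.6672 = 0.1788.
Expected occupied patches = N × p* = 82 × 0.1788 = 14.66 ≈ 15.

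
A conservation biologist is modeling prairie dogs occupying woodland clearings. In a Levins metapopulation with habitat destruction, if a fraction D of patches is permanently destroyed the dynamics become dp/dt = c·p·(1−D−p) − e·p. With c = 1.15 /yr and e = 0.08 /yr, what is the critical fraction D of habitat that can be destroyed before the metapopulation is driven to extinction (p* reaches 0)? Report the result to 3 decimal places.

0.930

The nontrivial equilibrium is p* = (1−D) − e/c; extinction occurs when this hits zero.
So D_crit = 1 − e/c = 1 − 0.08/1.15 = 1 − 0.0696 = 0.9304.
This equals the undisturbed p*, a classic result of Lande's extension.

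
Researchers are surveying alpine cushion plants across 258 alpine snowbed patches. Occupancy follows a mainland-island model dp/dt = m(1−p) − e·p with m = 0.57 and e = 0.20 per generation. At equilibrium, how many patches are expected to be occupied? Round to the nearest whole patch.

p* = m/(m+e) = 0.57/0.7700 = 0.7403.
Expected occupied patches = N × p* = 258 × 0.7403 = 190.99 ≈ 191.

191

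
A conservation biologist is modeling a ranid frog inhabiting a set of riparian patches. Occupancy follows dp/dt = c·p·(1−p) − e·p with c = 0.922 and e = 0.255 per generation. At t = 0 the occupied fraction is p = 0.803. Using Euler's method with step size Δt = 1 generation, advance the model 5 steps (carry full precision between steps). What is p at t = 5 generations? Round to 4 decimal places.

0.7237

Update rule: p ← p + [c·p·(1−p) − e·p]·Δt with Δt = 1.
p: 0.80300 → 0.74409  (Δp = -0.05891)
p: 0.74409 → 0.72991  (Δp = -0.01417)
p: 0.72991 → 0.72555  (Δp = -0.00437)
p: 0.72555 → 0.72413  (Δp = -0.00142)
p: 0.72413 → 0.72366  (Δp = -0.00047)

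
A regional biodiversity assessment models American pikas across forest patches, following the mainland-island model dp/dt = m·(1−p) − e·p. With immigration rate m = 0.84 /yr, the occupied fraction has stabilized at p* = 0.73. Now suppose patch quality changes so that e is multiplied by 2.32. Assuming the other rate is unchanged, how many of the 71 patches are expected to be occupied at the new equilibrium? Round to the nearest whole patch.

Balance m(1−p*) = e·p* gives e = m(1−p*)/p* = 0.84×0.27000/0.73000 = 0.31068.
New p* = m/(m+e) = 0.84000/(0.84000+0.72078) = 0.53819.
Expected occupied = 71 × 0.53819 = 38.21 ≈ 38.

38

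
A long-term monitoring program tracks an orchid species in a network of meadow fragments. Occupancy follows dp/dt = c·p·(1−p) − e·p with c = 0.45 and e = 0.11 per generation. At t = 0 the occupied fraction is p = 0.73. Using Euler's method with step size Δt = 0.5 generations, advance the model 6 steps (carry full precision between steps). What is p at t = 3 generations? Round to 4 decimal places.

0.7470

Update rule: p ← p + [c·p·(1−p) − e·p]·Δt with Δt = 0.5.
t = 0.5: p = 0.73000 + (+0.00420) = 0.73420
t = 1: p = 0.73420 + (+0.00353) = 0.73773
t = 1.5: p = 0.73773 + (+0.00296) = 0.74069
t = 2: p = 0.74069 + (+0.00248) = 0.74316
t = 2.5: p = 0.74316 + (+0.00207) = 0.74524
t = 3: p = 0.74524 + (+0.00173) = 0.74697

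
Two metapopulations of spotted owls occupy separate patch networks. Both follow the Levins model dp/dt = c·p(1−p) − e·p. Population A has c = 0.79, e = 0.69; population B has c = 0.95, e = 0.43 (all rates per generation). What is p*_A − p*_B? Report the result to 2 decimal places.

A: p*_A = 1 − 0.69/0.79 = 0.1266.
B: p*_B = 1 − 0.43/0.95 = 0.5474.
p*_A − p*_B = 0.1266 − 0.5474 = -0.4208.

-0.42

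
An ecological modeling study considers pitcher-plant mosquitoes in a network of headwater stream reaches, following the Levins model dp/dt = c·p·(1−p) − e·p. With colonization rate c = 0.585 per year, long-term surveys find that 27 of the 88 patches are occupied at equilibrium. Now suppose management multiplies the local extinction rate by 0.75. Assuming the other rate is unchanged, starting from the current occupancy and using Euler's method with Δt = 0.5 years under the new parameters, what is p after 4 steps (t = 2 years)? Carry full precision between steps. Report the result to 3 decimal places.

Observed p* = 27/88 = 0.30682.
Balance c(1−p*) = e gives e = 0.585×(1 − 0.30682) = 0.40551.
Starting from p₀ = 0.30682; update p ← p + (dp/dt)·Δt with the new parameters.
  1  |  dp/dt·Δt = +0.015552  |  p_1 = 0.322370
  2  |  dp/dt·Δt = +0.014874  |  p_2 = 0.337245
  3  |  dp/dt·Δt = +0.014093  |  p_3 = 0.351338
  4  |  dp/dt·Δt = +0.013234  |  p_4 = 0.364572

0.365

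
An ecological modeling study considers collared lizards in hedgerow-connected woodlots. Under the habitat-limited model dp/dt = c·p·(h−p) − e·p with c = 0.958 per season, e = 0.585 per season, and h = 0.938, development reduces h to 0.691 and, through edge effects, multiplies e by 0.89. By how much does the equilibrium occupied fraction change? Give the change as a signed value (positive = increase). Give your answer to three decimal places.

-0.180

Before: p* = h − e/c = 0.938 − 0.585/0.958 = 0.938 − 0.6106 = 0.3274.
After: c = 0.958, e = 0.52065, h = 0.691; p* = 0.691 − 0.52065/0.958 = 0.1475.
Δp* = 0.1475 − 0.3274 = -0.1798.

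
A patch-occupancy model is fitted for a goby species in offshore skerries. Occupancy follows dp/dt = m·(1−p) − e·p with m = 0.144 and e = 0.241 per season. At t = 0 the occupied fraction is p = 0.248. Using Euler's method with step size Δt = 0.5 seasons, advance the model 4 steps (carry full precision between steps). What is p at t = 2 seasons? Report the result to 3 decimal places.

0.320

Update rule: p ← p + [m·(1−p) − e·p]·Δt with Δt = 0.5.
step 1: Δp = +0.02426, p = 0.27226
step 2: Δp = +0.01959, p = 0.29185
step 3: Δp = +0.01582, p = 0.30767
step 4: Δp = +0.01277, p = 0.32044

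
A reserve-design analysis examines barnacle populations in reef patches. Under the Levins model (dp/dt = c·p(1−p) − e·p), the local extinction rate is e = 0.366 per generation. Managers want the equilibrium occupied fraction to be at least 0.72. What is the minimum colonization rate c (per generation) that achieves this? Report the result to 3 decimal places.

p* = 1 − e/c ≥ 0.72 requires e/c ≤ 0.2800, i.e. c ≥ e/0.2800.
c_min = 0.366/0.2800 = 1.3071.

1.307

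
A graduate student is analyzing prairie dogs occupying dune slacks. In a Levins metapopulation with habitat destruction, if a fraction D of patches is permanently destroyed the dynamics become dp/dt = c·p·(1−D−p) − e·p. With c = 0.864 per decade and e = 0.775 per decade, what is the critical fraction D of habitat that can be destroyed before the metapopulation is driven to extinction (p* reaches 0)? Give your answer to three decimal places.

0.103

The nontrivial equilibrium is p* = (1−D) − e/c; extinction occurs when this hits zero.
So D_crit = 1 − e/c = 1 − 0.775/0.864 = 1 − 0.8970 = 0.1030.
This equals the undisturbed p*, a classic result of Lande's extension.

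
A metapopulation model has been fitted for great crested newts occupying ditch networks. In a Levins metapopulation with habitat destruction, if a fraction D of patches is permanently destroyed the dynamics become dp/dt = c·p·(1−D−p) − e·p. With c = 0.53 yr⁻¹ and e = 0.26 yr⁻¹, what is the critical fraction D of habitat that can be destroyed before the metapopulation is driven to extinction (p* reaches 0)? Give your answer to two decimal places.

The nontrivial equilibrium is p* = (1−D) − e/c; extinction occurs when this hits zero.
So D_crit = 1 − e/c = 1 − 0.26/0.53 = 1 − 0.4906 = 0.5094.
Note this equals the original equilibrium occupancy — the Levins extinction-debt result.

0.51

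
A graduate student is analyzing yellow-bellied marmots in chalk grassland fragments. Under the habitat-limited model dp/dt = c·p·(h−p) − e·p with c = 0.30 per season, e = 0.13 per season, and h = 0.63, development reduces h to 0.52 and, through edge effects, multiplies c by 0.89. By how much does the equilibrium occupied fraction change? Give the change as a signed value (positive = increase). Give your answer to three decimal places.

-0.164

Before: p* = h − e/c = 0.63 − 0.13/0.30 = 0.63 − 0.4333 = 0.1967.
After: c = 0.267, e = 0.13, h = 0.52; p* = 0.52 − 0.13/0.267 = 0.0331.
Δp* = 0.0331 − 0.1967 = -0.1636.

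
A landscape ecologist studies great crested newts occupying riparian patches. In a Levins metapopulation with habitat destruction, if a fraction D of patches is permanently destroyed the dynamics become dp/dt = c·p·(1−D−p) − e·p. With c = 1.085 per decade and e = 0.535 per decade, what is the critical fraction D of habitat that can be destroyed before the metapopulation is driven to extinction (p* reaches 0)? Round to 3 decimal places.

The nontrivial equilibrium is p* = (1−D) − e/c; extinction occurs when this hits zero.
So D_crit = 1 − e/c = 1 − 0.535/1.085 = 1 − 0.4931 = 0.5069.
Note this equals the original equilibrium occupancy — the Levins extinction-debt result.

0.507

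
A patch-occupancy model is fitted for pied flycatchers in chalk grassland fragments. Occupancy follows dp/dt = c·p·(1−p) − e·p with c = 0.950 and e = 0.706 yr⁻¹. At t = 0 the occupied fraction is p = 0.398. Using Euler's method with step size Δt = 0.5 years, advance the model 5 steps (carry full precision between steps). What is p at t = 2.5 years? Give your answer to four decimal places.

0.3128

Update rule: p ← p + [c·p·(1−p) − e·p]·Δt with Δt = 0.5.
step 1: Δp = -0.02669, p = 0.37131
step 2: Δp = -0.02019, p = 0.35112
step 3: Δp = -0.01572, p = 0.33540
step 4: Δp = -0.01252, p = 0.32288
step 5: Δp = -0.01013, p = 0.31276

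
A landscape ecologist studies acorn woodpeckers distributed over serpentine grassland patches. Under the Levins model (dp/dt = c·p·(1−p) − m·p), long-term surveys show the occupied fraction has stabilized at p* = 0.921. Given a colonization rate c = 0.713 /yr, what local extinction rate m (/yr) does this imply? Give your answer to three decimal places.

At equilibrium c(1−p*) = m.
m = 0.713 × (1 − 0.921) = 0.713 × 0.0790 = 0.0563.

0.056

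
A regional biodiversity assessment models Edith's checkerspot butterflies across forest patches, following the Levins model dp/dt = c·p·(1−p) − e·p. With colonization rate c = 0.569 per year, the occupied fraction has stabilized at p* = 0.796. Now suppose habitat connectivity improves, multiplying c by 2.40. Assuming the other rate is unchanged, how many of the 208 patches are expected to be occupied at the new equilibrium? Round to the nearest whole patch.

Balance c(1−p*) = e gives e = 0.569×(1 − 0.79600) = 0.11608.
New p* = 1 − e/c = 1 − 0.11608/1.36560 = 0.91500.
Expected occupied = 208 × 0.91500 = 190.32 ≈ 190.

190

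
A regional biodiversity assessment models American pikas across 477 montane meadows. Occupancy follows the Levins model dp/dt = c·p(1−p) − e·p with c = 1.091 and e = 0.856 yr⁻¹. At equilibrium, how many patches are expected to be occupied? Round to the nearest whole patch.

103

p* = 1 − e/c = 1 − 0.856/1.091 = 0.2154.
Expected occupied patches = N × p* = 477 × 0.2154 = 102.75 ≈ 103.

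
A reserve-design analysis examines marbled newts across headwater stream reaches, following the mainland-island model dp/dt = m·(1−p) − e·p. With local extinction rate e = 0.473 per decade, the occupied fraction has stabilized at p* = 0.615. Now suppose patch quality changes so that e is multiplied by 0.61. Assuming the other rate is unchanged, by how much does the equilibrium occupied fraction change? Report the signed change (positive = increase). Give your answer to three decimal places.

0.109

Balance m(1−p*) = e·p* gives m = e·p*/(1−p*) = 0.473×0.61500/0.38500 = 0.75557.
New p* = m/(m+e) = 0.75557/(0.75557+0.28853) = 0.72366.
Δp* = 0.72366 − 0.61500 = +0.10866.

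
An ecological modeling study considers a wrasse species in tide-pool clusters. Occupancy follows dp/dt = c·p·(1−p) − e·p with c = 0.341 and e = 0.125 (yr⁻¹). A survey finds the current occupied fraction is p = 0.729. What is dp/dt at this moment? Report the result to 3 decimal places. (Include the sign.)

-0.024

Colonization term: c·p·(1−p) = 0.341×0.729×0.2710 = 0.06737.
Extinction term: e·p = 0.09112.
dp/dt = 0.06737 − 0.09112 = -0.02376.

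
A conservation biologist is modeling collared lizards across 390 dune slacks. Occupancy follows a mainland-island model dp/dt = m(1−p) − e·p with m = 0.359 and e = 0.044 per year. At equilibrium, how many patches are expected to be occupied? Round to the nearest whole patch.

p* = m/(m+e) = 0.359/0.4030 = 0.8908.
Expected occupied patches = N × p* = 390 × 0.8908 = 347.42 ≈ 347.

347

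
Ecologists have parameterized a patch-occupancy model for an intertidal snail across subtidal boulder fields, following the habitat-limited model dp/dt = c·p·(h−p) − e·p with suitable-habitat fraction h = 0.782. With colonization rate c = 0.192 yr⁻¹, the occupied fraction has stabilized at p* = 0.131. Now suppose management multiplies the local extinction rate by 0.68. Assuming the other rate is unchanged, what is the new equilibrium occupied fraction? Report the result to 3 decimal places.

Balance c(h−p*) = e gives e = 0.192×(0.782 − 0.13100) = 0.12499.
New p* = 0.782 − e/c = 0.782 − 0.08499/0.19200 = 0.33934.

0.339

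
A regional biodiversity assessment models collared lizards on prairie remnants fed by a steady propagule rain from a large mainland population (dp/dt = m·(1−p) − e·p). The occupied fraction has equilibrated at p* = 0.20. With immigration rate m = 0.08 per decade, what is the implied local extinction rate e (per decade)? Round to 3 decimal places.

At equilibrium m(1−p*) = e·p*, so e = m(1−p*)/p*.
e = 0.08 × 0.8000 / 0.20 = 0.3200.

0.320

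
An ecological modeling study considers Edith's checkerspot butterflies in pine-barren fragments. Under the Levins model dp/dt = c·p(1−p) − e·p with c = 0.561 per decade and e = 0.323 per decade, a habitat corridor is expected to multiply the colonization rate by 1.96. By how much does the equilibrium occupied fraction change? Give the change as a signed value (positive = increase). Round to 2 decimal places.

Before: p* = 1 − 0.323/0.561 = 0.4242.
After the change, c = 1.09956, e = 0.323, so p* = 1 − 0.323/1.09956 = 0.7062.
Δp* = 0.7062 − 0.4242 = +0.2820.

0.28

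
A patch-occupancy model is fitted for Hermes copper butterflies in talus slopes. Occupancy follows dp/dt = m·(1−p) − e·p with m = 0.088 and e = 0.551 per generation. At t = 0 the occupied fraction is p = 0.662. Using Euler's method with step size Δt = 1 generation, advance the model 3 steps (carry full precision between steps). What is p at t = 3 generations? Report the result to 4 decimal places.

0.1624

Update rule: p ← p + [m·(1−p) − e·p]·Δt with Δt = 1.
  1  |  dp/dt·Δt = -0.335018  |  p_1 = 0.326982
  2  |  dp/dt·Δt = -0.120941  |  p_2 = 0.206041
  3  |  dp/dt·Δt = -0.043660  |  p_3 = 0.162381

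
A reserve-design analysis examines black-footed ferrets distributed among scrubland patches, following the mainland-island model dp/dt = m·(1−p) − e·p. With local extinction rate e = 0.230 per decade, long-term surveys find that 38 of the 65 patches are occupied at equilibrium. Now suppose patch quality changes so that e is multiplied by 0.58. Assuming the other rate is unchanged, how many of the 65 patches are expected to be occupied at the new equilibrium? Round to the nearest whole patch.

Observed p* = 38/65 = 0.58462.
Balance m(1−p*) = e·p* gives m = e·p*/(1−p*) = 0.230×0.58462/0.41538 = 0.32371.
New p* = m/(m+e) = 0.32371/(0.32371+0.13340) = 0.70817.
Expected occupied = 65 × 0.70817 = 46.03 ≈ 46.

46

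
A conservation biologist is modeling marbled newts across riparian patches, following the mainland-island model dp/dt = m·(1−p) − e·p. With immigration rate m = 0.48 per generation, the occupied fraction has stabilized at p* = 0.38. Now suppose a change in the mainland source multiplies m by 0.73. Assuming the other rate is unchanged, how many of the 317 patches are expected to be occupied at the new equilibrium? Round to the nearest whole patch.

98

Balance m(1−p*) = e·p* gives e = m(1−p*)/p* = 0.48×0.62000/0.38000 = 0.78316.
New p* = m/(m+e) = 0.35040/(0.35040+0.78316) = 0.30911.
Expected occupied = 317 × 0.30911 = 97.99 ≈ 98.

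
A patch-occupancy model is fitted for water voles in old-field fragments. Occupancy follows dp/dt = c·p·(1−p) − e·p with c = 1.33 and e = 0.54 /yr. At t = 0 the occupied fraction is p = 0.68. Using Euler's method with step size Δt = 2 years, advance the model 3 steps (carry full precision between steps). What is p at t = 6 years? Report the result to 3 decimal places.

0.576

Update rule: p ← p + [c·p·(1−p) − e·p]·Δt with Δt = 2.
t = 2: p = 0.68000 + (-0.15558) = 0.52442
t = 4: p = 0.52442 + (+0.09704) = 0.62146
t = 6: p = 0.62146 + (-0.04542) = 0.57604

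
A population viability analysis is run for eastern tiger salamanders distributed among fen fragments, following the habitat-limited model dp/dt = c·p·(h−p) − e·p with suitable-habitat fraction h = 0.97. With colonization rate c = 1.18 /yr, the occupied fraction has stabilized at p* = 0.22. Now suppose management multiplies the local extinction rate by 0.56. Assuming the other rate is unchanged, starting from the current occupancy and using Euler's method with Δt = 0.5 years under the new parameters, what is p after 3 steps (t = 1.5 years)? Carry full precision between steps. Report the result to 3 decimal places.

Balance c(h−p*) = e gives e = 1.18×(0.97 − 0.22000) = 0.88500.
Starting from p₀ = 0.22000; update p ← p + (dp/dt)·Δt with the new parameters.
  1  |  dp/dt·Δt = +0.042834  |  p_1 = 0.262834
  2  |  dp/dt·Δt = +0.044531  |  p_2 = 0.307365
  3  |  dp/dt·Δt = +0.044001  |  p_3 = 0.351366

0.351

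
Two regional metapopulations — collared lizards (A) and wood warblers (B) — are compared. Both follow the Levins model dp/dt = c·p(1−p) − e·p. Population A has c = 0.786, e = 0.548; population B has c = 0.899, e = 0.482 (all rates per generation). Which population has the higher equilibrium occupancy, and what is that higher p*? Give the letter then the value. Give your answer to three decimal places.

A: p*_A = 1 − 0.548/0.786 = 0.3028.
B: p*_B = 1 − 0.482/0.899 = 0.4638.
B is higher at 0.4638.

B, 0.464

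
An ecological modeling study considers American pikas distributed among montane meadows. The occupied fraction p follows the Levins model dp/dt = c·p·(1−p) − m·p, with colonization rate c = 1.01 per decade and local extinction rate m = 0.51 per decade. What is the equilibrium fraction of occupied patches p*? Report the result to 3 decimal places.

0.495

Setting dp/dt = 0 and dividing through by p* gives c·(1−p*) = m.
So p* = 1 − m/c = 1 − 0.51/1.01 = 1 − 0.5050 = 0.4950.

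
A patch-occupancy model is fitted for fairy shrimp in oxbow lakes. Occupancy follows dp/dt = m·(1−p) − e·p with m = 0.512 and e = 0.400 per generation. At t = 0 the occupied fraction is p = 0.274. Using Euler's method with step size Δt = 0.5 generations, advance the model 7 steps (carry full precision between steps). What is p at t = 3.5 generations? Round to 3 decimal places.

Update rule: p ← p + [m·(1−p) − e·p]·Δt with Δt = 0.5.
t = 0.5: p = 0.27400 + (+0.13106) = 0.40506
t = 1: p = 0.40506 + (+0.07129) = 0.47635
t = 1.5: p = 0.47635 + (+0.03878) = 0.51513
t = 2: p = 0.51513 + (+0.02110) = 0.53623
t = 2.5: p = 0.53623 + (+0.01148) = 0.54771
t = 3: p = 0.54771 + (+0.00624) = 0.55395
t = 3.5: p = 0.55395 + (+0.00340) = 0.55735

0.557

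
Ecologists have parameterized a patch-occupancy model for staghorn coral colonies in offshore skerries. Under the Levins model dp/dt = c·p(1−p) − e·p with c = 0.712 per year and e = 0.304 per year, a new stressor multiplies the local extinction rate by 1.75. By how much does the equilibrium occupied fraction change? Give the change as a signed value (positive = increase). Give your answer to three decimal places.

-0.320

Before: p* = 1 − 0.304/0.712 = 0.5730.
After the change, c = 0.712, e = 0.532, so p* = 1 − 0.532/0.712 = 0.2528.
Δp* = 0.2528 − 0.5730 = -0.3202.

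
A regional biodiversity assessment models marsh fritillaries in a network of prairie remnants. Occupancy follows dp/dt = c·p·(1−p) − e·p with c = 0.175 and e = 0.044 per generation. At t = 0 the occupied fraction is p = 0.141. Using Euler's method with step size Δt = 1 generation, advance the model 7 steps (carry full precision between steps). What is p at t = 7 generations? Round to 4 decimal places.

Update rule: p ← p + [c·p·(1−p) − e·p]·Δt with Δt = 1.
t = 1: p = 0.14100 + (+0.01499) = 0.15599
t = 2: p = 0.15599 + (+0.01618) = 0.17217
t = 3: p = 0.17217 + (+0.01737) = 0.18954
t = 4: p = 0.18954 + (+0.01854) = 0.20808
t = 5: p = 0.20808 + (+0.01968) = 0.22776
t = 6: p = 0.22776 + (+0.02076) = 0.24852
t = 7: p = 0.24852 + (+0.02175) = 0.27026

0.2703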